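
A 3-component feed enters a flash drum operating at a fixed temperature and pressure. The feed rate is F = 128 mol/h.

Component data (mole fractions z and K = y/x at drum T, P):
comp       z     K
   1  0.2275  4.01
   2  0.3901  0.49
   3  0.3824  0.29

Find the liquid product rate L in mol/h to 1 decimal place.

Let ψ = V/F and solve Σ zᵢ(Kᵢ−1)/(1+ψ(Kᵢ−1)) = 0.
Feasibility: ΣzᵢKᵢ = 1.2143, Σzᵢ/Kᵢ = 2.1715 — both > 1, two phases present.
Newton iteration, ψ⁰ = 0.69:
  ψ = 0.6900: g = -0.61668, g' = -1.2001 → ψ = 0.1762
  ψ = 0.1762: g = -0.08140, g' = -1.2546 → ψ = 0.1113
  ψ = 0.1113: g = 0.00726, g' = -1.4980 → ψ = 0.1161
  ψ = 0.1161: g = 0.00006, g' = -1.4754 → ψ = 0.1162
Converged at ψ = 0.1162.
Then V = ψ·F = 0.1162·128 = 14.9 mol/h and L = F − V = 113.1 mol/h.

L = 113.1 mol/h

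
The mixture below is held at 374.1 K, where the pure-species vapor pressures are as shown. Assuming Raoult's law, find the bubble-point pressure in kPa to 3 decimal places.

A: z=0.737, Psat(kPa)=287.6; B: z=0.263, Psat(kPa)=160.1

At the bubble point ψ → 0, so ΣzᵢKᵢ = 1 with Kᵢ = Pᵢˢᵃᵗ/P ⇒ P = ΣzᵢPᵢˢᵃᵗ.
P = 0.737·287.6 + 0.263·160.1 = 254.068 kPa

Pbub = 254.068 kPa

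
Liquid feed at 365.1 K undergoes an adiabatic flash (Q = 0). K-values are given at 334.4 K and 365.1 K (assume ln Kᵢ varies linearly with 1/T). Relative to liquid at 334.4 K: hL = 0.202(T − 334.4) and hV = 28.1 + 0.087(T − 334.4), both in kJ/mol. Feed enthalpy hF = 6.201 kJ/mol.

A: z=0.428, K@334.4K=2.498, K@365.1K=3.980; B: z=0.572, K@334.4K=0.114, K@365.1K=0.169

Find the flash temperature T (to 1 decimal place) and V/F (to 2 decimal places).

Adiabatic flash: solve Rachford–Rice at each trial T, then check hF = ψ·hV(T) + (1−ψ)·hL(T).
  T = 334.4 K: K = (2.498, 0.114), RR gives ψ = 0.101, H_out = 2.844 kJ/mol
  T = 365.1 K: K = (3.980, 0.169), RR gives ψ = 0.323, H_out = 14.140 kJ/mol
  T = 349.8 K: K = (3.188, 0.140), RR gives ψ = 0.236, H_out = 9.332 kJ/mol
  T = 342.1 K: K = (2.830, 0.127), RR gives ψ = 0.177, H_out = 6.385 kJ/mol
  T = 338.2 K: K = (2.658, 0.120), RR gives ψ = 0.142, H_out = 4.683 kJ/mol
  T = 340.1 K: K = (2.741, 0.123), RR gives ψ = 0.160, H_out = 5.533 kJ/mol
Linear interpolation between T = 340.1 (H_out = 5.533) and T = 342.1 (H_out = 6.385) on hF = 6.201 gives T ≈ 341.7 K, at which ψ = 0.17.

T = 341.7 K, V/F = 0.17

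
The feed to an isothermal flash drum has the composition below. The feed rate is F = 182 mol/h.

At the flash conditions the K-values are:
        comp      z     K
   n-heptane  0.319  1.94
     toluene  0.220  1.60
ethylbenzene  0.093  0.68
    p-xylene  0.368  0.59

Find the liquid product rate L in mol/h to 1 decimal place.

L = 39.1 mol/h

Material balance + equilibrium reduce to Σ zᵢ(Kᵢ−1)/(1+V/F(Kᵢ−1)) = 0.
Feasibility: ΣzᵢKᵢ = 1.251, Σzᵢ/Kᵢ = 1.062 — both > 1, two phases present.
Newton–Raphson from V/F = 0.5:
  V/F = 0.500: g = 0.0803, g' = -0.289 → V/F = 0.778
  V/F = 0.778: g = 0.0020, g' = -0.281 → V/F = 0.785
Converged at V/F = 0.785.
Then V = V/F·F = 0.7852·182 = 142.9 mol/h and L = F − V = 39.1 mol/h.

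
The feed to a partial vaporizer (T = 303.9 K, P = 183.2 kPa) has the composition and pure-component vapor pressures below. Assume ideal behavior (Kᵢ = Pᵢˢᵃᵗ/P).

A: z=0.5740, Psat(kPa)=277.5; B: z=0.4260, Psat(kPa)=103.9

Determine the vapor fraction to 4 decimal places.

ψ = 0.4985

Raoult's law: Kᵢ = Pᵢˢᵃᵗ/P = Pᵢˢᵃᵗ/183.2.
  K_A = 277.5/183.2 = 1.514738, K_B = 103.9/183.2 = 0.567140
Material balance + equilibrium reduce to Σ zᵢ(Kᵢ−1)/(1+ψ(Kᵢ−1)) = 0.
Feasibility: ΣzᵢKᵢ = 1.1111, Σzᵢ/Kᵢ = 1.1301 — both > 1, two phases present.
Binary case is linear: z₁(K₁−1)(1+ψ(K₂−1)) + z₂(K₂−1)(1+ψ(K₁−1)) = 0
⇒ ψ = [z₁(K₁−1)+z₂(K₂−1)] / [−(K₁−1)(K₂−1)] = 0.11106/0.22281 = 0.4985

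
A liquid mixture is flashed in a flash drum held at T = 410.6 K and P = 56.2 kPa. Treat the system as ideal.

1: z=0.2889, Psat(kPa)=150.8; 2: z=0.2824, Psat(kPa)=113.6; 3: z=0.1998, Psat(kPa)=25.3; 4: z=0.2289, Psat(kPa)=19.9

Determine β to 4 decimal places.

β = 0.6218

Raoult's law: Kᵢ = Pᵢˢᵃᵗ/P = Pᵢˢᵃᵗ/56.2.
  K_1 = 150.8/56.2 = 2.683274, K_2 = 113.6/56.2 = 2.021352, K_3 = 25.3/56.2 = 0.450178, K_4 = 19.9/56.2 = 0.354093
Let β = V/F and solve Σ zᵢ(Kᵢ−1)/(1+β(Kᵢ−1)) = 0.
Feasibility: ΣzᵢKᵢ = 1.5170, Σzᵢ/Kᵢ = 1.3376 — both > 1, two phases present.
Newton–Raphson from β = 0.59:
  β = 0.5900: g = 0.02248, g' = -0.7024 → β = 0.6220
  β = 0.6220: g = -0.00014, g' = -0.7118 → β = 0.6218
Converged at β = 0.6218.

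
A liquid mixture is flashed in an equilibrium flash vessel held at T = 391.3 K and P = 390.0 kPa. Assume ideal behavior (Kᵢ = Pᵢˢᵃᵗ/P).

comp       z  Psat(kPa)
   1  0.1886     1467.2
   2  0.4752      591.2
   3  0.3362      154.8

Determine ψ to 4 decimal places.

Raoult's law: Kᵢ = Pᵢˢᵃᵗ/P = Pᵢˢᵃᵗ/390.0.
  K_1 = 1467.2/390.0 = 3.762051, K_2 = 591.2/390.0 = 1.515897, K_3 = 154.8/390.0 = 0.396923
Newton–Raphson from ψ = 0.41:
  ψ = 0.4100: g = 0.17728, g' = -0.6184 → ψ = 0.6967
  ψ = 0.6967: g = 0.00880, g' = -0.6004 → ψ = 0.7114
  ψ = 0.7114: g = -0.00004, g' = -0.6064 → ψ = 0.7113
Converged at ψ = 0.7113.

ψ = 0.7113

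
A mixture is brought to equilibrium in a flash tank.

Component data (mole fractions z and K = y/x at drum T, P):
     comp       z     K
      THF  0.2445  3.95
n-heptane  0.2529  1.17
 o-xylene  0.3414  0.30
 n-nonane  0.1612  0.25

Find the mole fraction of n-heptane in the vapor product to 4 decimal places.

y_n-heptane = 0.2831

Newton iteration, ψ⁰ = 0.49:
  ψ = 0.4900: g = -0.22026, g' = -0.9762 → ψ = 0.2644
  ψ = 0.2644: g = 0.00233, g' = -1.0713 → ψ = 0.2665
Converged at ψ = 0.2665.
Compositions from xᵢ = zᵢ/(1+ψ(Kᵢ−1)), yᵢ = Kᵢxᵢ:
  THF: x = 0.1369, y = 0.5407
  n-heptane: x = 0.2419, y = 0.2831
  o-xylene: x = 0.4197, y = 0.1259
  n-nonane: x = 0.2015, y = 0.0504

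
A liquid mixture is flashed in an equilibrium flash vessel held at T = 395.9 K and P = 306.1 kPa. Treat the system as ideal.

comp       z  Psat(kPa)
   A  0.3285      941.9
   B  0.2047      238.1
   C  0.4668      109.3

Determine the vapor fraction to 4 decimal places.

ψ = 0.2998

Raoult's law: Kᵢ = Pᵢˢᵃᵗ/P = Pᵢˢᵃᵗ/306.1.
  K_A = 941.9/306.1 = 3.077099, K_B = 238.1/306.1 = 0.777850, K_C = 109.3/306.1 = 0.357073
Material balance + equilibrium reduce to Σ zᵢ(Kᵢ−1)/(1+ψ(Kᵢ−1)) = 0.
Check two-phase: ΣzᵢKᵢ = 1.3367 > 1 and Σzᵢ/Kᵢ = 1.6772 > 1, so g(0) = 0.3367 > 0 and g(1) = -0.6772 < 0.
Newton iteration, ψ⁰ = 0.5:
  ψ = 0.5000: g = -0.15875, g' = -0.7729 → ψ = 0.2946
  ψ = 0.2946: g = 0.00439, g' = -0.8507 → ψ = 0.2998
Converged at ψ = 0.2998.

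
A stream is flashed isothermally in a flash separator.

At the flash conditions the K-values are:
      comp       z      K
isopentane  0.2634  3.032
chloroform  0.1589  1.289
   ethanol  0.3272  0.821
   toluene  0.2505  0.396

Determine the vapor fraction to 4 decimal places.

ψ = 0.5518

Let ψ = V/F and solve Σ zᵢ(Kᵢ−1)/(1+ψ(Kᵢ−1)) = 0.
Check two-phase: ΣzᵢKᵢ = 1.3713 > 1 and Σzᵢ/Kᵢ = 1.2413 > 1, so g(0) = 0.3713 > 0 and g(1) = -0.2413 < 0.
Newton iteration, ψ⁰ = 0.5:
  ψ = 0.5000: g = 0.02452, g' = -0.4779 → ψ = 0.5513
  ψ = 0.5513: g = 0.00023, g' = -0.4701 → ψ = 0.5518
Converged at ψ = 0.5518.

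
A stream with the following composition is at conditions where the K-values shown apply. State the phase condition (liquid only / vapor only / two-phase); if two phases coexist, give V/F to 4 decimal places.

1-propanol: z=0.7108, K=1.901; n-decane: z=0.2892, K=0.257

ΣzᵢKᵢ = 1.4256; Σzᵢ/Kᵢ = 1.4992.
Both exceed 1, so a two-phase solution exists.
Rachford–Rice: g(ψ) = Σ zᵢ(Kᵢ−1)/(1+ψ(Kᵢ−1)) = 0.
Binary case is linear: z₁(K₁−1)(1+ψ(K₂−1)) + z₂(K₂−1)(1+ψ(K₁−1)) = 0
⇒ ψ = [z₁(K₁−1)+z₂(K₂−1)] / [−(K₁−1)(K₂−1)] = 0.42556/0.66944 = 0.6357

two-phase, V/F = 0.6357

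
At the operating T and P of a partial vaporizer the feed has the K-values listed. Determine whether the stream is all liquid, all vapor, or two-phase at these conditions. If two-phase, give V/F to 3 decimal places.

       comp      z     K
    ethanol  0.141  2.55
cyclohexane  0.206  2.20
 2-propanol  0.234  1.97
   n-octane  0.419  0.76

ΣzᵢKᵢ = 1.592; Σzᵢ/Kᵢ = 0.819.
Since Σzᵢ/Kᵢ < 1 the mixture is above its dew point — single vapor phase.

all vapor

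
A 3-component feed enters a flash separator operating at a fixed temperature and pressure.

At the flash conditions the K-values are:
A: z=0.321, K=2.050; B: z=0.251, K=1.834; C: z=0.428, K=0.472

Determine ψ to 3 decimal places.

ψ = 0.633

Let ψ = V/F and solve Σ zᵢ(Kᵢ−1)/(1+ψ(Kᵢ−1)) = 0.
Check two-phase: ΣzᵢKᵢ = 1.320 > 1 and Σzᵢ/Kᵢ = 1.200 > 1, so g(0) = 0.320 > 0 and g(1) = -0.200 < 0.
Iterate (Newton) starting at ψ = 0.5:
  ψ = 0.500: g = 0.0617, g' = -0.459 → ψ = 0.634
  ψ = 0.634: g = -0.0006, g' = -0.472 → ψ = 0.633
Converged at ψ = 0.633.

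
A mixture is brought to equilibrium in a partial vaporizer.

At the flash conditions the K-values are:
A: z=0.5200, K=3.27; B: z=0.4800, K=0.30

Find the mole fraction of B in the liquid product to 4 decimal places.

Material balance + equilibrium reduce to Σ zᵢ(Kᵢ−1)/(1+ψ(Kᵢ−1)) = 0.
Check two-phase: ΣzᵢKᵢ = 1.8444 > 1 and Σzᵢ/Kᵢ = 1.7590 > 1, so g(0) = 0.8444 > 0 and g(1) = -0.7590 < 0.
Binary case is linear: z₁(K₁−1)(1+ψ(K₂−1)) + z₂(K₂−1)(1+ψ(K₁−1)) = 0
⇒ ψ = [z₁(K₁−1)+z₂(K₂−1)] / [−(K₁−1)(K₂−1)] = 0.84440/1.58900 = 0.5314
Compositions from xᵢ = zᵢ/(1+ψ(Kᵢ−1)), yᵢ = Kᵢxᵢ:
  A: x = 0.2357, y = 0.7707
  B: x = 0.7643, y = 0.2293

x_B = 0.7643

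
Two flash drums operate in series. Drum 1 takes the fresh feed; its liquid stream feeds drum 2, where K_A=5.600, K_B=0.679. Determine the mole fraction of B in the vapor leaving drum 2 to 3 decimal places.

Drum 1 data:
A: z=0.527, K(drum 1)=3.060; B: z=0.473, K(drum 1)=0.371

y_B (drum 2) = 0.635

Drum 1:
Newton iteration, ψ₁⁰ = 0.32:
  ψ₁ = 0.320: g = 0.2818, g' = -1.106 → ψ₁ = 0.575
  ψ₁ = 0.575: g = 0.0310, g' = -0.928 → ψ₁ = 0.608
Converged at ψ₁ = 0.608.
Drum-1 compositions:
  A: x = 0.234, y = 0.716
  B: x = 0.766, y = 0.284
Drum-2 feed = drum-1 liquid: z₂ = (0.2339, 0.7661).
Drum 2:
Material balance + equilibrium reduce to Σ zᵢ(Kᵢ−1)/(1+ψ₂(Kᵢ−1)) = 0.
Feasibility: ΣzᵢKᵢ = 1.830, Σzᵢ/Kᵢ = 1.170 — both > 1, two phases present.
Binary case is linear: z₁(K₁−1)(1+ψ₂(K₂−1)) + z₂(K₂−1)(1+ψ₂(K₁−1)) = 0
⇒ ψ₂ = [z₁(K₁−1)+z₂(K₂−1)] / [−(K₁−1)(K₂−1)] = 0.8301/1.4766 = 0.562
  A: x = 0.065, y = 0.365
  B: x = 0.935, y = 0.635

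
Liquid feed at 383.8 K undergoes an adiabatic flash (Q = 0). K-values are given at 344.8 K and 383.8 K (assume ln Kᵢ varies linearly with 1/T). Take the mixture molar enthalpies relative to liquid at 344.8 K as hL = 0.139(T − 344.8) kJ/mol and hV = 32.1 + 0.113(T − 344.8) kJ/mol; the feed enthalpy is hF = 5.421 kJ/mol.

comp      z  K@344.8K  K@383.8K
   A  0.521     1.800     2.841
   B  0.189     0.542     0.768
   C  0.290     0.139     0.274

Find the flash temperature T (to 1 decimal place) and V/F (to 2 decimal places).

Adiabatic flash: solve Rachford–Rice at each trial T, then check hF = ψ·hV(T) + (1−ψ)·hL(T).
  T = 344.8 K: K = (1.800, 0.542, 0.139), RR gives ψ = 0.137, H_out = 4.408 kJ/mol
  T = 383.8 K: K = (2.841, 0.768, 0.274), RR gives ψ = 0.635, H_out = 25.166 kJ/mol
  T = 364.3 K: K = (2.289, 0.651, 0.199), RR gives ψ = 0.430, H_out = 16.298 kJ/mol
  T = 354.6 K: K = (2.038, 0.596, 0.167), RR gives ψ = 0.305, H_out = 11.068 kJ/mol
  T = 349.7 K: K = (1.917, 0.569, 0.153), RR gives ψ = 0.228, H_out = 7.977 kJ/mol
  T = 347.2 K: K = (1.857, 0.555, 0.146), RR gives ψ = 0.184, H_out = 6.227 kJ/mol
Linear interpolation between T = 344.8 (H_out = 4.408) and T = 347.2 (H_out = 6.227) on hF = 5.421 gives T ≈ 346.1 K, at which ψ = 0.16.

T = 346.1 K, V/F = 0.16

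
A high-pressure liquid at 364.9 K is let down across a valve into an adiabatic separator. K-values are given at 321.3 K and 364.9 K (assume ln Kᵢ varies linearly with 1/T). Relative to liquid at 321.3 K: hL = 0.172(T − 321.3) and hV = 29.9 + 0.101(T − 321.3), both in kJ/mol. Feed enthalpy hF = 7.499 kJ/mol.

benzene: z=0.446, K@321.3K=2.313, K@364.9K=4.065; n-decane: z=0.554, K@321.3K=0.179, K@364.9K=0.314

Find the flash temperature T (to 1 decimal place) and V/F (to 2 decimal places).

T = 329.2 K, V/F = 0.21

Adiabatic flash: solve Rachford–Rice at each trial T, then check hF = ψ·hV(T) + (1−ψ)·hL(T).
  T = 321.3 K: K = (2.313, 0.179), RR gives ψ = 0.121, H_out = 3.627 kJ/mol
  T = 364.9 K: K = (4.065, 0.314), RR gives ψ = 0.469, H_out = 20.081 kJ/mol
  T = 343.1 K: K = (3.122, 0.241), RR gives ψ = 0.327, H_out = 13.015 kJ/mol
  T = 332.2 K: K = (2.700, 0.209), RR gives ψ = 0.238, H_out = 8.805 kJ/mol
  T = 326.8 K: K = (2.504, 0.194), RR gives ψ = 0.185, H_out = 6.401 kJ/mol
  T = 329.5 K: K = (2.601, 0.201), RR gives ψ = 0.212, H_out = 7.637 kJ/mol
  T = 328.1 K: K = (2.551, 0.197), RR gives ψ = 0.198, H_out = 7.005 kJ/mol
Linear interpolation between T = 328.1 (H_out = 7.005) and T = 329.5 (H_out = 7.637) on hF = 7.499 gives T ≈ 329.2 K, at which ψ = 0.21.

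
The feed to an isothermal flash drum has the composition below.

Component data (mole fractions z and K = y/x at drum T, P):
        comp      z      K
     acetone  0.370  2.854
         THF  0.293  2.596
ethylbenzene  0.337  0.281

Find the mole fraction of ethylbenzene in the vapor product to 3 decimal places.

Newton–Raphson from V/F = 0.5:
  V/F = 0.500: g = 0.2378, g' = -0.998 → V/F = 0.738
  V/F = 0.738: g = -0.0121, g' = -1.175 → V/F = 0.728
Converged at V/F = 0.728.
Compositions from xᵢ = zᵢ/(1+V/F(Kᵢ−1)), yᵢ = Kᵢxᵢ:
  acetone: x = 0.157, y = 0.449
  THF: x = 0.136, y = 0.352
  ethylbenzene: x = 0.707, y = 0.199

y_ethylbenzene = 0.199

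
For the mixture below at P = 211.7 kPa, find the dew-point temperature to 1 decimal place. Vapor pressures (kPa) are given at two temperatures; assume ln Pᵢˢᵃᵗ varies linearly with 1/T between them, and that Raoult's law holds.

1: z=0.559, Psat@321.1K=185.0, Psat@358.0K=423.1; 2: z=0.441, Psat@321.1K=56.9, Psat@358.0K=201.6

Dew-point temperature: Σzᵢ·P/Pᵢˢᵃᵗ(T) = 1. Interpolate ln Pᵢˢᵃᵗ = aᵢ + bᵢ/T.
  T = 321.1 K: ΣzᵢP/Pᵢˢᵃᵗ = 2.2804
  T = 358.0 K: ΣzᵢP/Pᵢˢᵃᵗ = 0.7428
  T = 339.6 K: ΣzᵢP/Pᵢˢᵃᵗ = 1.2539
  T = 348.8 K: ΣzᵢP/Pᵢˢᵃᵗ = 0.9573
  T = 344.2 K: ΣzᵢP/Pᵢˢᵃᵗ = 1.0933
  T = 346.5 K: ΣzᵢP/Pᵢˢᵃᵗ = 1.0225
Interpolating between 346.5 K and 348.8 K gives T ≈ 347.3 K.

T = 347.3 K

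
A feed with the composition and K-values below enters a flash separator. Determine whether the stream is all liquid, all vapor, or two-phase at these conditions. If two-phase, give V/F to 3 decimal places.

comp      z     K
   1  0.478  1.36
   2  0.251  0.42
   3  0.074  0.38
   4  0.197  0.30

ΣzᵢKᵢ = 0.843; Σzᵢ/Kᵢ = 1.800.
Since ΣzᵢKᵢ < 1 the mixture is below its bubble point — single liquid phase.

all liquid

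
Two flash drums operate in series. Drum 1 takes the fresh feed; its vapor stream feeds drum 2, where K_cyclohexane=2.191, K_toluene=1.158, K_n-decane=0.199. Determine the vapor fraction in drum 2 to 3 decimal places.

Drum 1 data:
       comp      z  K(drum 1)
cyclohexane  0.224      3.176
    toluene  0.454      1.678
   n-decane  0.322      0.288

V/F (drum 2) = 0.639

Drum 1:
Rachford–Rice: g(ψ₁) = Σ zᵢ(Kᵢ−1)/(1+ψ₁(Kᵢ−1)) = 0.
Check two-phase: ΣzᵢKᵢ = 1.566 > 1 and Σzᵢ/Kᵢ = 1.459 > 1, so g(0) = 0.566 > 0 and g(1) = -0.459 < 0.
Iterate (Newton) starting at ψ₁ = 0.62:
  ψ₁ = 0.620: g = 0.0138, g' = -0.819 → ψ₁ = 0.637
Converged at ψ₁ = 0.637.
Drum-1 compositions:
  cyclohexane: x = 0.094, y = 0.298
  toluene: x = 0.317, y = 0.532
  n-decane: x = 0.589, y = 0.170
Drum-2 feed = drum-1 vapor: z₂ = (0.2983, 0.5321, 0.1696).
Drum 2:
Newton–Raphson from ψ₂ = 0.5:
  ψ₂ = 0.500: g = 0.0739, g' = -0.480 → ψ₂ = 0.654
  ψ₂ = 0.654: g = -0.0094, g' = -0.624 → ψ₂ = 0.639
Converged at ψ₂ = 0.639.
  cyclohexane: x = 0.169, y = 0.371
  toluene: x = 0.483, y = 0.560
  n-decane: x = 0.347, y = 0.069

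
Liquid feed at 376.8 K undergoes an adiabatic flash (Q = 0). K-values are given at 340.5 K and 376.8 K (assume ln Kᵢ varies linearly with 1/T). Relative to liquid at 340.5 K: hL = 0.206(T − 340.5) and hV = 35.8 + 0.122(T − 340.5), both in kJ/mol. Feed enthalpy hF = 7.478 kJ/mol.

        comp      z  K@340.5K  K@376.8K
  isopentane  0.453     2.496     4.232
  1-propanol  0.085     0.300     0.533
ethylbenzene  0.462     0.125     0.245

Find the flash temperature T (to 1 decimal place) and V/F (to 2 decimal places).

Adiabatic flash: solve Rachford–Rice at each trial T, then check hF = ψ·hV(T) + (1−ψ)·hL(T).
  T = 340.5 K: K = (2.496, 0.300, 0.125), RR gives ψ = 0.168, H_out = 6.021 kJ/mol
  T = 376.8 K: K = (4.232, 0.533, 0.245), RR gives ψ = 0.463, H_out = 22.631 kJ/mol
  T = 358.6 K: K = (3.291, 0.405, 0.178), RR gives ψ = 0.335, H_out = 15.210 kJ/mol
  T = 349.6 K: K = (2.879, 0.350, 0.150), RR gives ψ = 0.261, H_out = 11.015 kJ/mol
  T = 345.1 K: K = (2.685, 0.325, 0.137), RR gives ψ = 0.218, H_out = 8.669 kJ/mol
  T = 342.8 K: K = (2.589, 0.312, 0.131), RR gives ψ = 0.194, H_out = 7.381 kJ/mol
Linear interpolation between T = 342.8 (H_out = 7.381) and T = 345.1 (H_out = 8.669) on hF = 7.478 gives T ≈ 343.0 K, at which ψ = 0.20.

T = 343.0 K, V/F = 0.20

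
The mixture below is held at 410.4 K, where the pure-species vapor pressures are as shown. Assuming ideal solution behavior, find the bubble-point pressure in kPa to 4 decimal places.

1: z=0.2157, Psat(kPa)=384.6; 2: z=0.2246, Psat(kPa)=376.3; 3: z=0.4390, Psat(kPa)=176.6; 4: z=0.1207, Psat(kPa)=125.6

Pbub = 260.1625 kPa

At the bubble point ψ → 0, so ΣzᵢKᵢ = 1 with Kᵢ = Pᵢˢᵃᵗ/P ⇒ P = ΣzᵢPᵢˢᵃᵗ.
P = 0.2157·384.6 + 0.2246·376.3 + 0.4390·176.6 + 0.1207·125.6 = 260.1625 kPa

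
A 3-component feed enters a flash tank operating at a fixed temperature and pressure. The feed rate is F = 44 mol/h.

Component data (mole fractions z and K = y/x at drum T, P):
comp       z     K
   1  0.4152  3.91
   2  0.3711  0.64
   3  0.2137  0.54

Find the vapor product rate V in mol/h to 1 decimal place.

Newton iteration, ψ⁰ = 0.65:
  ψ = 0.6500: g = 0.10322, g' = -0.5945 → ψ = 0.8236
  ψ = 0.8236: g = 0.00754, g' = -0.5191 → ψ = 0.8381
  ψ = 0.8381: g = 0.00003, g' = -0.5157 → ψ = 0.8382
Converged at ψ = 0.8382.
Then V = ψ·F = 0.8382·44 = 36.9 mol/h and L = F − V = 7.1 mol/h.

V = 36.9 mol/h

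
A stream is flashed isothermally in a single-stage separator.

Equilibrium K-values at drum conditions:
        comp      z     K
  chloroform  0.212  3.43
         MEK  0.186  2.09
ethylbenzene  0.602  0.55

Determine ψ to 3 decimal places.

Rachford–Rice: g(ψ) = Σ zᵢ(Kᵢ−1)/(1+ψ(Kᵢ−1)) = 0.
Feasibility: ΣzᵢKᵢ = 1.447, Σzᵢ/Kᵢ = 1.245 — both > 1, two phases present.
Newton iteration, ψ⁰ = 0.5:
  ψ = 0.500: g = 0.0143, g' = -0.551 → ψ = 0.526
Converged at ψ = 0.526.

ψ = 0.526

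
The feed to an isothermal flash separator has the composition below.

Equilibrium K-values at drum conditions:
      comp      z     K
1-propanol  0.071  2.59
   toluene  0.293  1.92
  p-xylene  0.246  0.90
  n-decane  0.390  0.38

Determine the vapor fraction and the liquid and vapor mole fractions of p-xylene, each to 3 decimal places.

ψ = 0.226, x_p-xylene = 0.252, y_p-xylene = 0.227

Material balance + equilibrium reduce to Σ zᵢ(Kᵢ−1)/(1+ψ(Kᵢ−1)) = 0.
Feasibility: ΣzᵢKᵢ = 1.116, Σzᵢ/Kᵢ = 1.480 — both > 1, two phases present.
Newton iteration, ψ⁰ = 0.5:
  ψ = 0.500: g = -0.1288, g' = -0.490 → ψ = 0.237
  ψ = 0.237: g = -0.0053, g' = -0.470 → ψ = 0.226
Converged at ψ = 0.226.
Compositions from xᵢ = zᵢ/(1+ψ(Kᵢ−1)), yᵢ = Kᵢxᵢ:
  1-propanol: x = 0.052, y = 0.135
  toluene: x = 0.243, y = 0.466
  p-xylene: x = 0.252, y = 0.227
  n-decane: x = 0.453, y = 0.172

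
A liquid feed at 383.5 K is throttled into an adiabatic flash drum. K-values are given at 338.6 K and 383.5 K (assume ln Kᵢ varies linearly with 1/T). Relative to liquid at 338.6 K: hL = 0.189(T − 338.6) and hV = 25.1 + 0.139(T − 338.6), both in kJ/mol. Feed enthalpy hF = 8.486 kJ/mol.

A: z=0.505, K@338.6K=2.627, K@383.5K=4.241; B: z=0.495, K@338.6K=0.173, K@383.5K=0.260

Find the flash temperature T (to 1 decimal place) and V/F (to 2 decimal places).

Adiabatic flash: solve Rachford–Rice at each trial T, then check hF = ψ·hV(T) + (1−ψ)·hL(T).
  T = 338.6 K: K = (2.627, 0.173), RR gives ψ = 0.306, H_out = 7.691 kJ/mol
  T = 383.5 K: K = (4.241, 0.260), RR gives ψ = 0.530, H_out = 20.592 kJ/mol
  T = 361.1 K: K = (3.390, 0.215), RR gives ψ = 0.436, H_out = 14.708 kJ/mol
  T = 349.9 K: K = (2.998, 0.194), RR gives ψ = 0.378, H_out = 11.422 kJ/mol
  T = 344.2 K: K = (2.808, 0.183), RR gives ψ = 0.344, H_out = 9.605 kJ/mol
  T = 341.4 K: K = (2.717, 0.178), RR gives ψ = 0.326, H_out = 8.666 kJ/mol
  T = 340.0 K: K = (2.672, 0.175), RR gives ψ = 0.316, H_out = 8.183 kJ/mol
Linear interpolation between T = 340.0 (H_out = 8.183) and T = 341.4 (H_out = 8.666) on hF = 8.486 gives T ≈ 340.9 K, at which ψ = 0.32.

T = 340.9 K, V/F = 0.32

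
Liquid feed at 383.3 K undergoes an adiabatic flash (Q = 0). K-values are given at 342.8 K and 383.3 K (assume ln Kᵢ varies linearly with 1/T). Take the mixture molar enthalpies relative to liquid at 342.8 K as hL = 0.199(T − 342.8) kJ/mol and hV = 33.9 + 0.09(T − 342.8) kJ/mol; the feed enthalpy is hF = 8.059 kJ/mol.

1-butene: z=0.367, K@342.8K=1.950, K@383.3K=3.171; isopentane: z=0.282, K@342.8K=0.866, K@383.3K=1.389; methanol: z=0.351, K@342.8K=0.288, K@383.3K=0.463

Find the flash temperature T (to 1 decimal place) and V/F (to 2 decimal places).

T = 346.7 K, V/F = 0.22

Adiabatic flash: solve Rachford–Rice at each trial T, then check hF = ψ·hV(T) + (1−ψ)·hL(T).
  T = 342.8 K: K = (1.950, 0.866, 0.288), RR gives ψ = 0.123, H_out = 4.159 kJ/mol
  T = 383.3 K: K = (3.171, 1.389, 0.463), RR gives ψ = 0.877, H_out = 33.913 kJ/mol
  T = 363.1 K: K = (2.522, 1.112, 0.370), RR gives ψ = 0.542, H_out = 21.229 kJ/mol
  T = 353.0 K: K = (2.227, 0.985, 0.328), RR gives ψ = 0.355, H_out = 13.657 kJ/mol
  T = 347.9 K: K = (2.086, 0.925, 0.308), RR gives ψ = 0.246, H_out = 9.216 kJ/mol
  T = 345.4 K: K = (2.019, 0.896, 0.298), RR gives ψ = 0.188, H_out = 6.827 kJ/mol
  T = 346.6 K: K = (2.051, 0.910, 0.303), RR gives ψ = 0.216, H_out = 7.994 kJ/mol
Linear interpolation between T = 346.6 (H_out = 7.994) and T = 347.9 (H_out = 9.216) on hF = 8.059 gives T ≈ 346.7 K, at which ψ = 0.22.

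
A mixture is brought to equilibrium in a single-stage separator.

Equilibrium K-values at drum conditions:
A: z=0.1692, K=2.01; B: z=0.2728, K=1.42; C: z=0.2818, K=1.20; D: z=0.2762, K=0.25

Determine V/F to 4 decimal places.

Material balance + equilibrium reduce to Σ zᵢ(Kᵢ−1)/(1+V/F(Kᵢ−1)) = 0.
Feasibility: ΣzᵢKᵢ = 1.1347, Σzᵢ/Kᵢ = 1.6159 — both > 1, two phases present.
Newton–Raphson from V/F = 0.5:
  V/F = 0.5000: g = -0.07196, g' = -0.5161 → V/F = 0.3606
  V/F = 0.3606: g = -0.00659, g' = -0.4307 → V/F = 0.3453
  V/F = 0.3453: g = -0.00005, g' = -0.4244 → V/F = 0.3452
Converged at V/F = 0.3452.

V/F = 0.3452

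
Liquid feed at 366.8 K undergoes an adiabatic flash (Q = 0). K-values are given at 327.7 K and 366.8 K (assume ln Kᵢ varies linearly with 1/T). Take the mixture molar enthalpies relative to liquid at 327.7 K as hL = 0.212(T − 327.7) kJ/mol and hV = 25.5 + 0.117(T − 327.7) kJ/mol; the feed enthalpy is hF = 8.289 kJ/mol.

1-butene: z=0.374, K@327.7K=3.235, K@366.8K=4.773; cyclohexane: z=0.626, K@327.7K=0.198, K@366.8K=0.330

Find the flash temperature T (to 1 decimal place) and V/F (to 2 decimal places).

T = 338.2 K, V/F = 0.25

Adiabatic flash: solve Rachford–Rice at each trial T, then check hF = ψ·hV(T) + (1−ψ)·hL(T).
  T = 327.7 K: K = (3.235, 0.198), RR gives ψ = 0.186, H_out = 4.749 kJ/mol
  T = 366.8 K: K = (4.773, 0.330), RR gives ψ = 0.392, H_out = 16.836 kJ/mol
  T = 347.2 K: K = (3.971, 0.259), RR gives ψ = 0.294, H_out = 11.089 kJ/mol
  T = 337.4 K: K = (3.593, 0.227), RR gives ψ = 0.243, H_out = 8.018 kJ/mol
  T = 342.3 K: K = (3.780, 0.243), RR gives ψ = 0.269, H_out = 9.577 kJ/mol
  T = 339.9 K: K = (3.688, 0.235), RR gives ψ = 0.256, H_out = 8.820 kJ/mol
  T = 338.6 K: K = (3.638, 0.231), RR gives ψ = 0.249, H_out = 8.404 kJ/mol
Linear interpolation between T = 337.4 (H_out = 8.018) and T = 338.6 (H_out = 8.404) on hF = 8.289 gives T ≈ 338.2 K, at which ψ = 0.25.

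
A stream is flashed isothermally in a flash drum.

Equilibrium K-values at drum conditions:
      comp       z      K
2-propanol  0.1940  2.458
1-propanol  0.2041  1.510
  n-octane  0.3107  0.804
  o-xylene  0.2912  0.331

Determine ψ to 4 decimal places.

Let ψ = V/F and solve Σ zᵢ(Kᵢ−1)/(1+ψ(Kᵢ−1)) = 0.
Feasibility: ΣzᵢKᵢ = 1.1312, Σzᵢ/Kᵢ = 1.4803 — both > 1, two phases present.
Newton–Raphson from ψ = 0.5:
  ψ = 0.5000: g = -0.11371, g' = -0.4806 → ψ = 0.2634
  ψ = 0.2634: g = -0.00456, g' = -0.4619 → ψ = 0.2535
Converged at ψ = 0.2535.

ψ = 0.2535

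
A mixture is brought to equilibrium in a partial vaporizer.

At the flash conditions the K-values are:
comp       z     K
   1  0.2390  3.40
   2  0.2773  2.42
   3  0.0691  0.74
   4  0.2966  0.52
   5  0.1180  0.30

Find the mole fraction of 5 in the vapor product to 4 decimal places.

y_5 = 0.0712

Material balance + equilibrium reduce to Σ zᵢ(Kᵢ−1)/(1+V/F(Kᵢ−1)) = 0.
g(0) = ΣzᵢKᵢ − 1 = 0.7244 and g(1) = 1 − Σzᵢ/Kᵢ = -0.2420, so a root lies in (0, 1).
Newton–Raphson from V/F = 0.5:
  V/F = 0.5000: g = 0.15595, g' = -0.7370 → V/F = 0.7116
  V/F = 0.7116: g = 0.00484, g' = -0.7203 → V/F = 0.7183
Converged at V/F = 0.7183.
Compositions from xᵢ = zᵢ/(1+V/F(Kᵢ−1)), yᵢ = Kᵢxᵢ:
  1: x = 0.0877, y = 0.2983
  2: x = 0.1373, y = 0.3322
  3: x = 0.0850, y = 0.0629
  4: x = 0.4527, y = 0.2354
  5: x = 0.2373, y = 0.0712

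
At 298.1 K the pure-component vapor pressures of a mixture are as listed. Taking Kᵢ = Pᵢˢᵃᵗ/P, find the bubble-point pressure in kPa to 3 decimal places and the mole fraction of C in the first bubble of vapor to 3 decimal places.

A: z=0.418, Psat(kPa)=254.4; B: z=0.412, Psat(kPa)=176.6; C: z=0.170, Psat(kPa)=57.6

At the bubble point ψ → 0, so ΣzᵢKᵢ = 1 with Kᵢ = Pᵢˢᵃᵗ/P ⇒ P = ΣzᵢPᵢˢᵃᵗ.
P = 0.418·254.4 + 0.412·176.6 + 0.170·57.6 = 188.890 kPa
yᵢ = zᵢPᵢˢᵃᵗ/P ⇒ y_C = 0.170·57.6/188.890 = 0.052

Pbub = 188.890 kPa, y_C = 0.052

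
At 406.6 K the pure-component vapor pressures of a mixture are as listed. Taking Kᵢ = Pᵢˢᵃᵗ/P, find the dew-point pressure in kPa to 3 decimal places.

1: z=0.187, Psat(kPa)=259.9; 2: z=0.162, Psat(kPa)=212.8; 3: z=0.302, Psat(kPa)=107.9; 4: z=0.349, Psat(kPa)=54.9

At the dew point ψ → 1, so Σzᵢ/Kᵢ = 1 with Kᵢ = Pᵢˢᵃᵗ/P ⇒ 1/P = Σzᵢ/Pᵢˢᵃᵗ.
1/P = 0.187/259.9 + 0.162/212.8 + 0.302/107.9 + 0.349/54.9 = 0.010637 ⇒ P = 94.014 kPa

Pdew = 94.014 kPa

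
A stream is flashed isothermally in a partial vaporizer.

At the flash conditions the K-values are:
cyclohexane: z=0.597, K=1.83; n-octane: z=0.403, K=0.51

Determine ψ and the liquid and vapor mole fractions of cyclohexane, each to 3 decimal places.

ψ = 0.733, x_cyclohexane = 0.371, y_cyclohexane = 0.679

Let ψ = V/F and solve Σ zᵢ(Kᵢ−1)/(1+ψ(Kᵢ−1)) = 0.
g(0) = ΣzᵢKᵢ − 1 = 0.298 and g(1) = 1 − Σzᵢ/Kᵢ = -0.116, so a root lies in (0, 1).
Newton–Raphson from ψ = 0.5:
  ψ = 0.500: g = 0.0886, g' = -0.375 → ψ = 0.736
  ψ = 0.736: g = -0.0014, g' = -0.395 → ψ = 0.733
Converged at ψ = 0.733.
Compositions from xᵢ = zᵢ/(1+ψ(Kᵢ−1)), yᵢ = Kᵢxᵢ:
  cyclohexane: x = 0.371, y = 0.679
  n-octane: x = 0.629, y = 0.321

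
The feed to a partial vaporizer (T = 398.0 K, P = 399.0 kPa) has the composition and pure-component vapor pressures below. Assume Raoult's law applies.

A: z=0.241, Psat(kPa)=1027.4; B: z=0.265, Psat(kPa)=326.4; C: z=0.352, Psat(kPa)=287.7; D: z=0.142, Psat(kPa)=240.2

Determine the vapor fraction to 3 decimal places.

Raoult's law: Kᵢ = Pᵢˢᵃᵗ/P = Pᵢˢᵃᵗ/399.0.
  K_A = 1027.4/399.0 = 2.57494, K_B = 326.4/399.0 = 0.81805, K_C = 287.7/399.0 = 0.72105, K_D = 240.2/399.0 = 0.60201
Material balance + equilibrium reduce to Σ zᵢ(Kᵢ−1)/(1+ψ(Kᵢ−1)) = 0.
Feasibility: ΣzᵢKᵢ = 1.177, Σzᵢ/Kᵢ = 1.142 — both > 1, two phases present.
Newton iteration, ψ⁰ = 0.37:
  ψ = 0.370: g = 0.0124, g' = -0.314 → ψ = 0.409
  ψ = 0.409: g = 0.0003, g' = -0.298 → ψ = 0.410
Converged at ψ = 0.410.

ψ = 0.410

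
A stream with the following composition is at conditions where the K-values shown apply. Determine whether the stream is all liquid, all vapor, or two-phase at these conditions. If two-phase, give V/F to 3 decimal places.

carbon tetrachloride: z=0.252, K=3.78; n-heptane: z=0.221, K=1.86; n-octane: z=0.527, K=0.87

ΣzᵢKᵢ = 1.822; Σzᵢ/Kᵢ = 0.791.
Since Σzᵢ/Kᵢ < 1 the mixture is above its dew point — single vapor phase.

all vapor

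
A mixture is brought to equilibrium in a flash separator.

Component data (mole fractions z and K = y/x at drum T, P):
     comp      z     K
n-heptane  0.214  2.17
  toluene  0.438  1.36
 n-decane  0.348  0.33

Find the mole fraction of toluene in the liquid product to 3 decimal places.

Let ψ = V/F and solve Σ zᵢ(Kᵢ−1)/(1+ψ(Kᵢ−1)) = 0.
Check two-phase: ΣzᵢKᵢ = 1.175 > 1 and Σzᵢ/Kᵢ = 1.475 > 1, so g(0) = 0.175 > 0 and g(1) = -0.475 < 0.
Iterate (Newton) starting at ψ = 0.5:
  ψ = 0.500: g = -0.0590, g' = -0.511 → ψ = 0.384
  ψ = 0.384: g = -0.0028, g' = -0.467 → ψ = 0.378
Converged at ψ = 0.378.
Compositions from xᵢ = zᵢ/(1+ψ(Kᵢ−1)), yᵢ = Kᵢxᵢ:
  n-heptane: x = 0.148, y = 0.322
  toluene: x = 0.385, y = 0.524
  n-decane: x = 0.466, y = 0.154

x_toluene = 0.385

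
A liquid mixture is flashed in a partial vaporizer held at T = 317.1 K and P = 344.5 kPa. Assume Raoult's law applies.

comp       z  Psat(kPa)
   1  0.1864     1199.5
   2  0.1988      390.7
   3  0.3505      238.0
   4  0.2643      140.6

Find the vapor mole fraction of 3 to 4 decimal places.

Raoult's law: Kᵢ = Pᵢˢᵃᵗ/P = Pᵢˢᵃᵗ/344.5.
  K_1 = 1199.5/344.5 = 3.481858, K_2 = 390.7/344.5 = 1.134107, K_3 = 238.0/344.5 = 0.690856, K_4 = 140.6/344.5 = 0.408128
Material balance + equilibrium reduce to Σ zᵢ(Kᵢ−1)/(1+β(Kᵢ−1)) = 0.
Feasibility: ΣzᵢKᵢ = 1.2245, Σzᵢ/Kᵢ = 1.3838 — both > 1, two phases present.
Iterate (Newton) starting at β = 0.5:
  β = 0.5000: g = -0.11892, g' = -0.4654 → β = 0.2445
  β = 0.2445: g = 0.01362, g' = -0.6138 → β = 0.2667
  β = 0.2667: g = 0.00028, g' = -0.5894 → β = 0.2671
Converged at β = 0.2671.
Compositions from xᵢ = zᵢ/(1+β(Kᵢ−1)), yᵢ = Kᵢxᵢ:
  1: x = 0.1121, y = 0.3903
  2: x = 0.1919, y = 0.2177
  3: x = 0.3821, y = 0.2639
  4: x = 0.3139, y = 0.1281

y_3 = 0.2639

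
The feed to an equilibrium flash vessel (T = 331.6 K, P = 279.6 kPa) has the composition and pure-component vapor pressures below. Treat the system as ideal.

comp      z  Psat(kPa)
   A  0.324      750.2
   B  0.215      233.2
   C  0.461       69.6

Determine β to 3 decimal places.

β = 0.159

Raoult's law: Kᵢ = Pᵢˢᵃᵗ/P = Pᵢˢᵃᵗ/279.6.
  K_A = 750.2/279.6 = 2.68312, K_B = 233.2/279.6 = 0.83405, K_C = 69.6/279.6 = 0.24893
Material balance + equilibrium reduce to Σ zᵢ(Kᵢ−1)/(1+β(Kᵢ−1)) = 0.
Feasibility: ΣzᵢKᵢ = 1.163, Σzᵢ/Kᵢ = 2.230 — both > 1, two phases present.
Newton–Raphson from β = 0.38:
  β = 0.380: g = -0.1900, g' = -0.857 → β = 0.158
  β = 0.158: g = 0.0009, g' = -0.913 → β = 0.159
Converged at β = 0.159.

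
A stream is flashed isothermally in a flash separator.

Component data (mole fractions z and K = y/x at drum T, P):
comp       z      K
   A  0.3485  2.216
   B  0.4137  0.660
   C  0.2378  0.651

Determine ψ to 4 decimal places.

Material balance + equilibrium reduce to Σ zᵢ(Kᵢ−1)/(1+ψ(Kᵢ−1)) = 0.
g(0) = ΣzᵢKᵢ − 1 = 0.2001 and g(1) = 1 − Σzᵢ/Kᵢ = -0.1494, so a root lies in (0, 1).
Newton–Raphson from ψ = 0.5:
  ψ = 0.5000: g = -0.00646, g' = -0.3112 → ψ = 0.4792
  ψ = 0.4792: g = 0.00005, g' = -0.3157 → ψ = 0.4794
Converged at ψ = 0.4794.

ψ = 0.4794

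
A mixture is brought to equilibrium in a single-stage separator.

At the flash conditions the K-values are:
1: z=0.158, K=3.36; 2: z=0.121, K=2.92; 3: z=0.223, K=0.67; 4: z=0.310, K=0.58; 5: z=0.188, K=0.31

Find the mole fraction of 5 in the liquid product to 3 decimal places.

Rachford–Rice: g(V/F) = Σ zᵢ(Kᵢ−1)/(1+V/F(Kᵢ−1)) = 0.
Feasibility: ΣzᵢKᵢ = 1.272, Σzᵢ/Kᵢ = 1.562 — both > 1, two phases present.
Iterate (Newton) starting at V/F = 0.7:
  V/F = 0.700: g = -0.2913, g' = -0.692 → V/F = 0.279
  V/F = 0.279: g = -0.0131, g' = -0.746 → V/F = 0.261
  V/F = 0.261: g = 0.0002, g' = -0.766 → V/F = 0.262
Converged at V/F = 0.262.
Compositions from xᵢ = zᵢ/(1+V/F(Kᵢ−1)), yᵢ = Kᵢxᵢ:
  1: x = 0.098, y = 0.328
  2: x = 0.081, y = 0.235
  3: x = 0.244, y = 0.164
  4: x = 0.348, y = 0.202
  5: x = 0.229, y = 0.071

x_5 = 0.229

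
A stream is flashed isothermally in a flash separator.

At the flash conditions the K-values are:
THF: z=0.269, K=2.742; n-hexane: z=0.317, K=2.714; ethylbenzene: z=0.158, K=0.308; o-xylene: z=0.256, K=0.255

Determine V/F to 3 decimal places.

V/F = 0.568

Material balance + equilibrium reduce to Σ zᵢ(Kᵢ−1)/(1+V/F(Kᵢ−1)) = 0.
Feasibility: ΣzᵢKᵢ = 1.712, Σzᵢ/Kᵢ = 1.732 — both > 1, two phases present.
Iterate (Newton) starting at V/F = 0.45:
  V/F = 0.450: g = 0.1237, g' = -1.034 → V/F = 0.570
  V/F = 0.570: g = -0.0017, g' = -1.079 → V/F = 0.568
Converged at V/F = 0.568.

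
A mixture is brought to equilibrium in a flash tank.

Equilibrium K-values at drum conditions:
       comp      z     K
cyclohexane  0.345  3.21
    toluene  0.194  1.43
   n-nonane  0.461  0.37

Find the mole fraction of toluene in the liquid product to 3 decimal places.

x_toluene = 0.159

Material balance + equilibrium reduce to Σ zᵢ(Kᵢ−1)/(1+ψ(Kᵢ−1)) = 0.
g(0) = ΣzᵢKᵢ − 1 = 0.555 and g(1) = 1 − Σzᵢ/Kᵢ = -0.489, so a root lies in (0, 1).
Newton iteration, ψ⁰ = 0.68:
  ψ = 0.680: g = -0.1389, g' = -0.850 → ψ = 0.517
  ψ = 0.517: g = -0.0063, g' = -0.794 → ψ = 0.509
Converged at ψ = 0.509.
Compositions from xᵢ = zᵢ/(1+ψ(Kᵢ−1)), yᵢ = Kᵢxᵢ:
  cyclohexane: x = 0.162, y = 0.521
  toluene: x = 0.159, y = 0.228
  n-nonane: x = 0.678, y = 0.251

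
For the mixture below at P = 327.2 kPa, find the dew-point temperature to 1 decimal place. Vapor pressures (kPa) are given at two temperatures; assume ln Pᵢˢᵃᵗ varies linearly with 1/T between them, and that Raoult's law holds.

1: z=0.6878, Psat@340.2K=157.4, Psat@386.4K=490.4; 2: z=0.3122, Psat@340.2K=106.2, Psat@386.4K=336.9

Dew-point temperature: Σzᵢ·P/Pᵢˢᵃᵗ(T) = 1. Interpolate ln Pᵢˢᵃᵗ = aᵢ + bᵢ/T.
  T = 340.2 K: ΣzᵢP/Pᵢˢᵃᵗ = 2.3917
  T = 386.4 K: ΣzᵢP/Pᵢˢᵃᵗ = 0.7621
  T = 363.3 K: ΣzᵢP/Pᵢˢᵃᵗ = 1.3019
  T = 374.9 K: ΣzᵢP/Pᵢˢᵃᵗ = 0.9868
  T = 369.1 K: ΣzᵢP/Pᵢˢᵃᵗ = 1.1309
  T = 372.0 K: ΣzᵢP/Pᵢˢᵃᵗ = 1.0558
Interpolating between 372.0 K and 374.9 K gives T ≈ 374.3 K.

T = 374.3 K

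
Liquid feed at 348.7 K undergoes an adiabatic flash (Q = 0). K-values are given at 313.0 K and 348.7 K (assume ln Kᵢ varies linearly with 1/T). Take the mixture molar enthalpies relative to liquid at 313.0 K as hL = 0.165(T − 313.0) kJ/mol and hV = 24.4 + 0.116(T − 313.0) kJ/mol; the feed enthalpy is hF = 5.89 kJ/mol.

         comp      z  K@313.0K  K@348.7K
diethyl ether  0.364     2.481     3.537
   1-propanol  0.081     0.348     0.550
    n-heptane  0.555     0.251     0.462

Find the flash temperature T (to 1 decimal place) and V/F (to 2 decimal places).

Adiabatic flash: solve Rachford–Rice at each trial T, then check hF = ψ·hV(T) + (1−ψ)·hL(T).
  T = 313.0 K: K = (2.481, 0.348, 0.251), RR gives ψ = 0.065, H_out = 1.577 kJ/mol
  T = 348.7 K: K = (3.537, 0.550, 0.462), RR gives ψ = 0.440, H_out = 15.849 kJ/mol
  T = 330.9 K: K = (2.992, 0.443, 0.346), RR gives ψ = 0.248, H_out = 8.791 kJ/mol
  T = 321.9 K: K = (2.730, 0.394, 0.296), RR gives ψ = 0.159, H_out = 5.270 kJ/mol
  T = 326.4 K: K = (2.860, 0.418, 0.321), RR gives ψ = 0.204, H_out = 7.045 kJ/mol
  T = 324.1 K: K = (2.793, 0.406, 0.308), RR gives ψ = 0.181, H_out = 6.143 kJ/mol
Linear interpolation between T = 321.9 (H_out = 5.270) and T = 324.1 (H_out = 6.143) on hF = 5.89 gives T ≈ 323.5 K, at which ψ = 0.17.

T = 323.5 K, V/F = 0.17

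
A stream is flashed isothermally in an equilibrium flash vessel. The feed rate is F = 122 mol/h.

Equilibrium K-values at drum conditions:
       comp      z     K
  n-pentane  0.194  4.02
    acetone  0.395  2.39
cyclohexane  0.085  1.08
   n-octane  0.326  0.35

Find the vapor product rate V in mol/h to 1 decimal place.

Let ψ = V/F and solve Σ zᵢ(Kᵢ−1)/(1+ψ(Kᵢ−1)) = 0.
Check two-phase: ΣzᵢKᵢ = 1.930 > 1 and Σzᵢ/Kᵢ = 1.224 > 1, so g(0) = 0.930 > 0 and g(1) = -0.224 < 0.
Newton–Raphson from ψ = 0.54:
  ψ = 0.540: g = 0.2164, g' = -0.832 → ψ = 0.800
  ψ = 0.800: g = -0.0036, g' = -0.921 → ψ = 0.796
Converged at ψ = 0.796.
Then V = ψ·F = 0.7961·122 = 97.1 mol/h and L = F − V = 24.9 mol/h.

V = 97.1 mol/h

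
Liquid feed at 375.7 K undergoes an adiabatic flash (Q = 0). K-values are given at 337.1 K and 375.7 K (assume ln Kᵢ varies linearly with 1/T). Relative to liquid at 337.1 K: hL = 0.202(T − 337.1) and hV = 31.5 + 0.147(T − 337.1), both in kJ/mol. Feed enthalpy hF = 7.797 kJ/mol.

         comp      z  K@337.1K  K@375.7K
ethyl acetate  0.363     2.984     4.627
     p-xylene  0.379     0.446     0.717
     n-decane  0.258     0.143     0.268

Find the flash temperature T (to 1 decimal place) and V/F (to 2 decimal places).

Adiabatic flash: solve Rachford–Rice at each trial T, then check hF = ψ·hV(T) + (1−ψ)·hL(T).
  T = 337.1 K: K = (2.984, 0.446, 0.143), RR gives ψ = 0.211, H_out = 6.646 kJ/mol
  T = 375.7 K: K = (4.627, 0.717, 0.268), RR gives ψ = 0.546, H_out = 23.847 kJ/mol
  T = 356.4 K: K = (3.760, 0.573, 0.199), RR gives ψ = 0.379, H_out = 15.430 kJ/mol
  T = 346.8 K: K = (3.362, 0.508, 0.170), RR gives ψ = 0.298, H_out = 11.184 kJ/mol
  T = 342.0 K: K = (3.172, 0.477, 0.156), RR gives ψ = 0.256, H_out = 8.982 kJ/mol
  T = 339.6 K: K = (3.079, 0.461, 0.150), RR gives ψ = 0.234, H_out = 7.851 kJ/mol
  T = 338.4 K: K = (3.033, 0.454, 0.146), RR gives ψ = 0.223, H_out = 7.277 kJ/mol
Linear interpolation between T = 338.4 (H_out = 7.277) and T = 339.6 (H_out = 7.851) on hF = 7.797 gives T ≈ 339.5 K, at which ψ = 0.23.

T = 339.5 K, V/F = 0.23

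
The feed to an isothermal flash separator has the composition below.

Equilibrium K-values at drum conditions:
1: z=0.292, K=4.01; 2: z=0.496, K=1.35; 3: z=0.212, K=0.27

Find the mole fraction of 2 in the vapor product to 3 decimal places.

Rachford–Rice: g(β) = Σ zᵢ(Kᵢ−1)/(1+β(Kᵢ−1)) = 0.
Feasibility: ΣzᵢKᵢ = 1.898, Σzᵢ/Kᵢ = 1.225 — both > 1, two phases present.
Newton iteration, β⁰ = 0.59:
  β = 0.590: g = 0.1887, g' = -0.734 → β = 0.847
  β = 0.847: g = -0.0241, g' = -1.022 → β = 0.824
  β = 0.824: g = -0.0007, g' = -0.966 → β = 0.823
Converged at β = 0.823.
Compositions from xᵢ = zᵢ/(1+β(Kᵢ−1)), yᵢ = Kᵢxᵢ:
  1: x = 0.084, y = 0.337
  2: x = 0.385, y = 0.520
  3: x = 0.531, y = 0.143

y_2 = 0.520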